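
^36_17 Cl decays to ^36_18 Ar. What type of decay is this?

beta-minus decay

ΔA = 36 − 36 = 0; ΔZ = 18 − 17 = +1.
A is unchanged and Z rises by 1 — a neutron has become a proton (β⁻ decay).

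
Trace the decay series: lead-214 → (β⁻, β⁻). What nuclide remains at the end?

Po-214

Start: (A, Z) = (214, 82).
After β⁻: (214, 83).
After β⁻: (214, 84).
Z = 84 is polonium.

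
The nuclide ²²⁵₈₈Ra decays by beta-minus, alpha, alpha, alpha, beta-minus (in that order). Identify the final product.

Po-213

Start: (A, Z) = (225, 88).
After β⁻: (225, 89).
After α: (221, 87).
After α: (217, 85).
After α: (213, 83).
After β⁻: (213, 84).
Z = 84 is polonium.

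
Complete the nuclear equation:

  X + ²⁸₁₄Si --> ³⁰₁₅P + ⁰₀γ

Conserve mass number: A + 28 = 30 + 0, so A = 2.
Conserve atomic number: Z + 14 = 15 + 0, so Z = 1.
A = 2 and Z = 1 is ²₁H — a deuteron.

deuteron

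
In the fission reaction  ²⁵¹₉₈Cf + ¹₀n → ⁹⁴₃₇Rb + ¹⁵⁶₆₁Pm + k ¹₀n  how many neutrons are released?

2

Conserve mass number: 252 = 94 + 156 + k, so k = 252 − 250 = 2.
Check atomic number: 98 = 37 + 61 + 0 = 98. ✓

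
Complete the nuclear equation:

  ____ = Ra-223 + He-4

Conserve mass number: A = 223 + 4, so A = 227.
Conserve atomic number: Z = 88 + 2, so Z = 90.
Z = 90 is thorium, so the species is Th-227.

Th-227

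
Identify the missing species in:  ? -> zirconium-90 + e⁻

Y-90

Conserve mass number: A = 90 + 0, so A = 90.
Conserve atomic number: Z = 40 − 1, so Z = 39.
Z = 39 is yttrium, so the species is yttrium-90.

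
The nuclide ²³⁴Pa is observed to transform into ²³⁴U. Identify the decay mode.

beta-minus decay

ΔA = 234 − 234 = 0; ΔZ = 92 − 91 = +1.
A is unchanged and Z rises by 1 — a neutron has become a proton (β⁻ decay).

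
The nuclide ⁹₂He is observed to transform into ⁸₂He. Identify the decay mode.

neutron emission

ΔA = 8 − 9 = -1; ΔZ = 2 − 2 = +0.
A drops by 1 with Z unchanged — a neutron was emitted.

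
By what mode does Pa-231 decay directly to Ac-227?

alpha decay

ΔA = 227 − 231 = -4; ΔZ = 89 − 91 = -2.
A drops by 4 and Z drops by 2 — the signature of alpha emission.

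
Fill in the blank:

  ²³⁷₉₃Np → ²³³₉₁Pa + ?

alpha particle

Conserve mass number: 237 = 233 + A, so A = 4.
Conserve atomic number: 93 = 91 + Z, so Z = 2.
A = 4 and Z = 2 is ⁴₂He — an alpha particle.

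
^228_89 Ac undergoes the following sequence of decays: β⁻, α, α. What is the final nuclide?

Rn-220

Start: (A, Z) = (228, 89).
After β⁻: (228, 90).
After α: (224, 88).
After α: (220, 86).
Z = 86 is radon.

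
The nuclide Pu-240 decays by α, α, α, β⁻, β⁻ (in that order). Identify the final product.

Th-228

Start: (A, Z) = (240, 94).
After α: (236, 92).
After α: (232, 90).
After α: (228, 88).
After β⁻: (228, 89).
After β⁻: (228, 90).
Z = 90 is thorium.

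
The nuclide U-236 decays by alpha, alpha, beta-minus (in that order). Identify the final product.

Start: (A, Z) = (236, 92).
After α: (232, 90).
After α: (228, 88).
After β⁻: (228, 89).
Z = 89 is actinium.

Ac-228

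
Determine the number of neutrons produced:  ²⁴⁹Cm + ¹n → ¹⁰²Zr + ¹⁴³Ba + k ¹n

Conserve mass number: 250 = 102 + 143 + k, so k = 250 − 245 = 5.
Check atomic number: 96 = 40 + 56 + 0 = 96. ✓

5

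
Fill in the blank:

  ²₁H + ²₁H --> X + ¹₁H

Conserve mass number: 2 + 2 = A + 1, so A = 3.
Conserve atomic number: 1 + 1 = Z + 1, so Z = 1.
A = 3 and Z = 1 is ³₁H — a triton.

H-3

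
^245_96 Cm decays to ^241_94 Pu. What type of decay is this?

alpha decay

ΔA = 241 − 245 = -4; ΔZ = 94 − 96 = -2.
A drops by 4 and Z drops by 2 — the signature of alpha emission.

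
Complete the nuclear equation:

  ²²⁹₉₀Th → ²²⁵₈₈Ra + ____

alpha particle

Conserve mass number: 229 = 225 + A, so A = 4.
Conserve atomic number: 90 = 88 + Z, so Z = 2.
A = 4 and Z = 2 is ⁴₂He — an alpha particle.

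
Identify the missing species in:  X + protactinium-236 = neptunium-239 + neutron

alpha particle

Conserve mass number: A + 236 = 239 + 1, so A = 4.
Conserve atomic number: Z + 91 = 93 + 0, so Z = 2.
A = 4 and Z = 2 is helium-4 — an alpha particle.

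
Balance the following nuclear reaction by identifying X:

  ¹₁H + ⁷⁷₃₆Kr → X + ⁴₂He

Br-74

Conserve mass number: 1 + 77 = A + 4, so A = 74.
Conserve atomic number: 1 + 36 = Z + 2, so Z = 35.
Z = 35 is bromine, so the species is ⁷⁴₃₅Br.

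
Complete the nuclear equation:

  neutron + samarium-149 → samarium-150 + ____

gamma ray

Conserve mass number: 1 + 149 = 150 + A, so A = 0.
Conserve atomic number: 0 + 62 = 62 + Z, so Z = 0.
A = 0 and Z = 0 is γ — a gamma ray.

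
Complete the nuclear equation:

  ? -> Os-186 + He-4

Conserve mass number: A = 186 + 4, so A = 190.
Conserve atomic number: Z = 76 + 2, so Z = 78.
Z = 78 is platinum, so the species is Pt-190.

Pt-190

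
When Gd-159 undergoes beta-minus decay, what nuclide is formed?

Beta-minus decay: mass number changes by +0, atomic number by +1.
A: 159 = 159; Z: 64 + 1 = 65.
Z = 65 is terbium, so the daughter is Tb-159.

Tb-159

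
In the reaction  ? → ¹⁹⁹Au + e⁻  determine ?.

Conserve mass number: A = 199 + 0, so A = 199.
Conserve atomic number: Z = 79 − 1, so Z = 78.
Z = 78 is platinum, so the species is ¹⁹⁹Pt.

Pt-199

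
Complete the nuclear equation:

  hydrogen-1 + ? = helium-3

deuteron

Conserve mass number: 1 + A = 3, so A = 2.
Conserve atomic number: 1 + Z = 2, so Z = 1.
A = 2 and Z = 1 is hydrogen-2 — a deuteron.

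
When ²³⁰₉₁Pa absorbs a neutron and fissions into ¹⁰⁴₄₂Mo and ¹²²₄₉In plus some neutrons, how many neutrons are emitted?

5

Conserve mass number: 231 = 104 + 122 + k, so k = 231 − 226 = 5.
Check atomic number: 91 = 42 + 49 + 0 = 91. ✓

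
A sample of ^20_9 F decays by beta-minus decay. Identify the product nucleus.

Ne-20

Beta-minus decay: mass number changes by +0, atomic number by +1.
A: 20 = 20; Z: 9 + 1 = 10.
Z = 10 is neon, so the daughter is ^20_10 Ne.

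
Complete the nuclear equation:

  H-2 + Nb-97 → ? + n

Conserve mass number: 2 + 97 = A + 1, so A = 98.
Conserve atomic number: 1 + 41 = Z + 0, so Z = 42.
Z = 42 is molybdenum, so the species is Mo-98.

Mo-98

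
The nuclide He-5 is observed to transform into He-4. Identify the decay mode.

ΔA = 4 − 5 = -1; ΔZ = 2 − 2 = +0.
A drops by 1 with Z unchanged — a neutron was emitted.

neutron emission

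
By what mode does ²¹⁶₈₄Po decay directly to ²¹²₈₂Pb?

ΔA = 212 − 216 = -4; ΔZ = 82 − 84 = -2.
A drops by 4 and Z drops by 2 — the signature of alpha emission.

alpha decay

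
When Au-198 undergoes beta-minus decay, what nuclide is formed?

Hg-198

Beta-minus decay: mass number changes by +0, atomic number by +1.
A: 198 = 198; Z: 79 + 1 = 80.
Z = 80 is mercury, so the daughter is Hg-198.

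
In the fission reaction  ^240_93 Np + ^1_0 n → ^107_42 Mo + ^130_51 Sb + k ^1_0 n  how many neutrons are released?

Conserve mass number: 241 = 107 + 130 + k, so k = 241 − 237 = 4.
Check atomic number: 93 = 42 + 51 + 0 = 93. ✓

4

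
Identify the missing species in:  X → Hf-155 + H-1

Conserve mass number: A = 155 + 1, so A = 156.
Conserve atomic number: Z = 72 + 1, so Z = 73.
Z = 73 is tantalum, so the species is Ta-156.

Ta-156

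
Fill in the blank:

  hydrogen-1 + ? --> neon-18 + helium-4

Na-21

Conserve mass number: 1 + A = 18 + 4, so A = 21.
Conserve atomic number: 1 + Z = 10 + 2, so Z = 11.
Z = 11 is sodium, so the species is sodium-21.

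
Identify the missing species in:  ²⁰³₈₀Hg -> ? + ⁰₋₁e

Tl-203

Conserve mass number: 203 = A + 0, so A = 203.
Conserve atomic number: 80 = Z − 1, so Z = 81.
Z = 81 is thallium, so the species is ²⁰³₈₁Tl.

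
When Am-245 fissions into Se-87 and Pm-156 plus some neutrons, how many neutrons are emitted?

2

Conserve mass number: 245 = 87 + 156 + k, so k = 245 − 243 = 2.
Check atomic number: 95 = 34 + 61 + 0 = 95. ✓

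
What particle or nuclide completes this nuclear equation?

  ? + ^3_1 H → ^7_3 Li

alpha particle

Conserve mass number: A + 3 = 7, so A = 4.
Conserve atomic number: Z + 1 = 3, so Z = 2.
A = 4 and Z = 2 is ^4_2 He — an alpha particle.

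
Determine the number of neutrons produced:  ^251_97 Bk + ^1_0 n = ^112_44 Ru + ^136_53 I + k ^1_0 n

4

Conserve mass number: 252 = 112 + 136 + k, so k = 252 − 248 = 4.
Check atomic number: 97 = 44 + 53 + 0 = 97. ✓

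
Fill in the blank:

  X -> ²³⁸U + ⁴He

Pu-242

Conserve mass number: A = 238 + 4, so A = 242.
Conserve atomic number: Z = 92 + 2, so Z = 94.
Z = 94 is plutonium, so the species is ²⁴²Pu.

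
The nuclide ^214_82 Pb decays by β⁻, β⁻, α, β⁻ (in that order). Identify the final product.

Start: (A, Z) = (214, 82).
After β⁻: (214, 83).
After β⁻: (214, 84).
After α: (210, 82).
After β⁻: (210, 83).
Z = 83 is bismuth.

Bi-210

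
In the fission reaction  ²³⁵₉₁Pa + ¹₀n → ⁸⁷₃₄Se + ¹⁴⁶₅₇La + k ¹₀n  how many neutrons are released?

Conserve mass number: 236 = 87 + 146 + k, so k = 236 − 233 = 3.
Check atomic number: 91 = 34 + 57 + 0 = 91. ✓

3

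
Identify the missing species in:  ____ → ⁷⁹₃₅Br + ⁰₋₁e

Se-79

Conserve mass number: A = 79 + 0, so A = 79.
Conserve atomic number: Z = 35 − 1, so Z = 34.
Z = 34 is selenium, so the species is ⁷⁹₃₄Se.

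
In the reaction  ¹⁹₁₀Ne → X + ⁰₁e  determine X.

F-19

Conserve mass number: 19 = A + 0, so A = 19.
Conserve atomic number: 10 = Z + 1, so Z = 9.
Z = 9 is fluorine, so the species is ¹⁹₉F.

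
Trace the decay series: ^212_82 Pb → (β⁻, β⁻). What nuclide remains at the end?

Start: (A, Z) = (212, 82).
After β⁻: (212, 83).
After β⁻: (212, 84).
Z = 84 is polonium.

Po-212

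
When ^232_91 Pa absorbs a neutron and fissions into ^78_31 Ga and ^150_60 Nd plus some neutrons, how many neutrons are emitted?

Conserve mass number: 233 = 78 + 150 + k, so k = 233 − 228 = 5.
Check atomic number: 91 = 31 + 60 + 0 = 91. ✓

5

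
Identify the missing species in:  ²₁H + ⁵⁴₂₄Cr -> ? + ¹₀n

Conserve mass number: 2 + 54 = A + 1, so A = 55.
Conserve atomic number: 1 + 24 = Z + 0, so Z = 25.
Z = 25 is manganese, so the species is ⁵⁵₂₅Mn.

Mn-55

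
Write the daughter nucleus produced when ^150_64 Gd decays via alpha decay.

Alpha decay: mass number changes by -4, atomic number by -2.
A: 150 − 4 = 146; Z: 64 − 2 = 62.
Z = 62 is samarium, so the daughter is ^146_62 Sm.

Sm-146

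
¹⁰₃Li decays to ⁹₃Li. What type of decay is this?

ΔA = 9 − 10 = -1; ΔZ = 3 − 3 = +0.
A drops by 1 with Z unchanged — a neutron was emitted.

neutron emission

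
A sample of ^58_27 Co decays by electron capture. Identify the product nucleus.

Fe-58

Electron capture: mass number changes by +0, atomic number by -1.
A: 58 = 58; Z: 27 − 1 = 26.
Z = 26 is iron, so the daughter is ^58_26 Fe.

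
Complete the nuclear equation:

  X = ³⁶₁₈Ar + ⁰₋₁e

Conserve mass number: A = 36 + 0, so A = 36.
Conserve atomic number: Z = 18 − 1, so Z = 17.
Z = 17 is chlorine, so the species is ³⁶₁₇Cl.

Cl-36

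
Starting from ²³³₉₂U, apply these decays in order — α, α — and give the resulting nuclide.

Start: (A, Z) = (233, 92).
After α: (229, 90).
After α: (225, 88).
Z = 88 is radium.

Ra-225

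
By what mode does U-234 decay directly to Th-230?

ΔA = 230 − 234 = -4; ΔZ = 90 − 92 = -2.
A drops by 4 and Z drops by 2 — the signature of alpha emission.

alpha decay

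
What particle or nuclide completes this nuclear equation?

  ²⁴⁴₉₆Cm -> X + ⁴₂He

Pu-240

Conserve mass number: 244 = A + 4, so A = 240.
Conserve atomic number: 96 = Z + 2, so Z = 94.
Z = 94 is plutonium, so the species is ²⁴⁰₉₄Pu.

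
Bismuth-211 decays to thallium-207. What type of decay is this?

ΔA = 207 − 211 = -4; ΔZ = 81 − 83 = -2.
A drops by 4 and Z drops by 2 — the signature of alpha emission.

alpha decay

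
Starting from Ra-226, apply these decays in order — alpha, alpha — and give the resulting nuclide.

Start: (A, Z) = (226, 88).
After α: (222, 86).
After α: (218, 84).
Z = 84 is polonium.

Po-218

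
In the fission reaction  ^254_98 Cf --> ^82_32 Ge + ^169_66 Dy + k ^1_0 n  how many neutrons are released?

3

Conserve mass number: 254 = 82 + 169 + k, so k = 254 − 251 = 3.
Check atomic number: 98 = 32 + 66 + 0 = 98. ✓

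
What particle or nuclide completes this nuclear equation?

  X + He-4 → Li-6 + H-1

Conserve mass number: A + 4 = 6 + 1, so A = 3.
Conserve atomic number: Z + 2 = 3 + 1, so Z = 2.
Z = 2 is helium, so the species is He-3.

He-3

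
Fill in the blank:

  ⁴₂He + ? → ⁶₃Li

Conserve mass number: 4 + A = 6, so A = 2.
Conserve atomic number: 2 + Z = 3, so Z = 1.
A = 2 and Z = 1 is ²₁H — a deuteron.

deuteron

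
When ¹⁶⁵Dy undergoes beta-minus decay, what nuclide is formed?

Ho-165

Beta-minus decay: mass number changes by +0, atomic number by +1.
A: 165 = 165; Z: 66 + 1 = 67.
Z = 67 is holmium, so the daughter is ¹⁶⁵Ho.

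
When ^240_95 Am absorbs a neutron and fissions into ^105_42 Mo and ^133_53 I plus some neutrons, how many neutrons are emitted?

3

Conserve mass number: 241 = 105 + 133 + k, so k = 241 − 238 = 3.
Check atomic number: 95 = 42 + 53 + 0 = 95. ✓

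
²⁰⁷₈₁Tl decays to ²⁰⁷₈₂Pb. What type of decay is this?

beta-minus decay

ΔA = 207 − 207 = 0; ΔZ = 82 − 81 = +1.
A is unchanged and Z rises by 1 — a neutron has become a proton (β⁻ decay).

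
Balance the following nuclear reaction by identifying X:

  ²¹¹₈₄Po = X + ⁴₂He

Conserve mass number: 211 = A + 4, so A = 207.
Conserve atomic number: 84 = Z + 2, so Z = 82.
Z = 82 is lead, so the species is ²⁰⁷₈₂Pb.

Pb-207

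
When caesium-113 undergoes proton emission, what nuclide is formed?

Xe-112

Proton emission: mass number changes by -1, atomic number by -1.
A: 113 − 1 = 112; Z: 55 − 1 = 54.
Z = 54 is xenon, so the daughter is xenon-112.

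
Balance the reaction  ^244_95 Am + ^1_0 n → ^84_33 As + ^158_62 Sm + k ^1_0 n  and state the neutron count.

3

Conserve mass number: 245 = 84 + 158 + k, so k = 245 − 242 = 3.
Check atomic number: 95 = 33 + 62 + 0 = 95. ✓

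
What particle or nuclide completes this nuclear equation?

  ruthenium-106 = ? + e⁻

Rh-106

Conserve mass number: 106 = A + 0, so A = 106.
Conserve atomic number: 44 = Z − 1, so Z = 45.
Z = 45 is rhodium, so the species is rhodium-106.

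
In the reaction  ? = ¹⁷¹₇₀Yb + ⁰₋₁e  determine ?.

Tm-171

Conserve mass number: A = 171 + 0, so A = 171.
Conserve atomic number: Z = 70 − 1, so Z = 69.
Z = 69 is thulium, so the species is ¹⁷¹₆₉Tm.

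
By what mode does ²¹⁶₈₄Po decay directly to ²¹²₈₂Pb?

ΔA = 212 − 216 = -4; ΔZ = 82 − 84 = -2.
A drops by 4 and Z drops by 2 — the signature of alpha emission.

alpha decay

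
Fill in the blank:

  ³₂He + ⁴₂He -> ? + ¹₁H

Conserve mass number: 3 + 4 = A + 1, so A = 6.
Conserve atomic number: 2 + 2 = Z + 1, so Z = 3.
Z = 3 is lithium, so the species is ⁶₃Li.

Li-6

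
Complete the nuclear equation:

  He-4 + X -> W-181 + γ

Conserve mass number: 4 + A = 181 + 0, so A = 177.
Conserve atomic number: 2 + Z = 74 + 0, so Z = 72.
Z = 72 is hafnium, so the species is Hf-177.

Hf-177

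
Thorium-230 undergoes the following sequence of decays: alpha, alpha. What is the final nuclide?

Start: (A, Z) = (230, 90).
After α: (226, 88).
After α: (222, 86).
Z = 86 is radon.

Rn-222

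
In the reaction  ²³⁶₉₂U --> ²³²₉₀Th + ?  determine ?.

alpha particle

Conserve mass number: 236 = 232 + A, so A = 4.
Conserve atomic number: 92 = 90 + Z, so Z = 2.
A = 4 and Z = 2 is ⁴₂He — an alpha particle.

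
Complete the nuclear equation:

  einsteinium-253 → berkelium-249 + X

alpha particle

Conserve mass number: 253 = 249 + A, so A = 4.
Conserve atomic number: 99 = 97 + Z, so Z = 2.
A = 4 and Z = 2 is helium-4 — an alpha particle.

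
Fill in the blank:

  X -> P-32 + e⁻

Si-32

Conserve mass number: A = 32 + 0, so A = 32.
Conserve atomic number: Z = 15 − 1, so Z = 14.
Z = 14 is silicon, so the species is Si-32.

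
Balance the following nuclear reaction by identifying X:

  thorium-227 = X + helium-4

Conserve mass number: 227 = A + 4, so A = 223.
Conserve atomic number: 90 = Z + 2, so Z = 88.
Z = 88 is radium, so the species is radium-223.

Ra-223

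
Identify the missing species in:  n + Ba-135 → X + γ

Conserve mass number: 1 + 135 = A + 0, so A = 136.
Conserve atomic number: 0 + 56 = Z + 0, so Z = 56.
Z = 56 is barium, so the species is Ba-136.

Ba-136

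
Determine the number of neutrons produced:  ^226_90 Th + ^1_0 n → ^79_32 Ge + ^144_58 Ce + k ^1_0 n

4

Conserve mass number: 227 = 79 + 144 + k, so k = 227 − 223 = 4.
Check atomic number: 90 = 32 + 58 + 0 = 90. ✓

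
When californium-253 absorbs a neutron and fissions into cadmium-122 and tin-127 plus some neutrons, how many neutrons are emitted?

5

Conserve mass number: 254 = 122 + 127 + k, so k = 254 − 249 = 5.
Check atomic number: 98 = 48 + 50 + 0 = 98. ✓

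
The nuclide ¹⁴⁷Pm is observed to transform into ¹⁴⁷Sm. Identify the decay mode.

ΔA = 147 − 147 = 0; ΔZ = 62 − 61 = +1.
A is unchanged and Z rises by 1 — a neutron has become a proton (β⁻ decay).

beta-minus decay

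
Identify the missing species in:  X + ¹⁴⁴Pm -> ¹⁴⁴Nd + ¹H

neutron

Conserve mass number: A + 144 = 144 + 1, so A = 1.
Conserve atomic number: Z + 61 = 60 + 1, so Z = 0.
A = 1 and Z = 0 is ¹n — a neutron.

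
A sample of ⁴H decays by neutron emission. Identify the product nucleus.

Neutron emission: mass number changes by -1, atomic number by +0.
A: 4 − 1 = 3; Z: 1 = 1.
Z = 1 is hydrogen, so the daughter is ³H.

H-3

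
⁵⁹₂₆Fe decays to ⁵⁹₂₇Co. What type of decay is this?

beta-minus decay

ΔA = 59 − 59 = 0; ΔZ = 27 − 26 = +1.
A is unchanged and Z rises by 1 — a neutron has become a proton (β⁻ decay).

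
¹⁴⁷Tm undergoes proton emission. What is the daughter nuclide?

Er-146

Proton emission: mass number changes by -1, atomic number by -1.
A: 147 − 1 = 146; Z: 69 − 1 = 68.
Z = 68 is erbium, so the daughter is ¹⁴⁶Er.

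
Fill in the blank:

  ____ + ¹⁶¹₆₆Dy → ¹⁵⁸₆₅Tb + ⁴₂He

proton

Conserve mass number: A + 161 = 158 + 4, so A = 1.
Conserve atomic number: Z + 66 = 65 + 2, so Z = 1.
A = 1 and Z = 1 is ¹₁H — a proton.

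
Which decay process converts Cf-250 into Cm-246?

alpha decay

ΔA = 246 − 250 = -4; ΔZ = 96 − 98 = -2.
A drops by 4 and Z drops by 2 — the signature of alpha emission.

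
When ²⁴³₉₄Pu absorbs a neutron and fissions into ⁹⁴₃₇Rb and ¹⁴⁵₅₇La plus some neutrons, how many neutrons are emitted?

5

Conserve mass number: 244 = 94 + 145 + k, so k = 244 − 239 = 5.
Check atomic number: 94 = 37 + 57 + 0 = 94. ✓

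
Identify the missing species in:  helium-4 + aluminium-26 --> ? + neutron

Conserve mass number: 4 + 26 = A + 1, so A = 29.
Conserve atomic number: 2 + 13 = Z + 0, so Z = 15.
Z = 15 is phosphorus, so the species is phosphorus-29.

P-29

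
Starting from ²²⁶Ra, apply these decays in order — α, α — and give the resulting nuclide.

Po-218

Start: (A, Z) = (226, 88).
After α: (222, 86).
After α: (218, 84).
Z = 84 is polonium.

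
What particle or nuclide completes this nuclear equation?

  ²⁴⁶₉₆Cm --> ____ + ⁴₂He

Pu-242

Conserve mass number: 246 = A + 4, so A = 242.
Conserve atomic number: 96 = Z + 2, so Z = 94.
Z = 94 is plutonium, so the species is ²⁴²₉₄Pu.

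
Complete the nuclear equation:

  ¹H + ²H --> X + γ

He-3

Conserve mass number: 1 + 2 = A + 0, so A = 3.
Conserve atomic number: 1 + 1 = Z + 0, so Z = 2.
Z = 2 is helium, so the species is ³He.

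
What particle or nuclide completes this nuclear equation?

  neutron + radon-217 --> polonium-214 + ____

Conserve mass number: 1 + 217 = 214 + A, so A = 4.
Conserve atomic number: 0 + 86 = 84 + Z, so Z = 2.
A = 4 and Z = 2 is helium-4 — an alpha particle.

alpha particle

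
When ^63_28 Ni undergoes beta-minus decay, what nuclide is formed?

Cu-63

Beta-minus decay: mass number changes by +0, atomic number by +1.
A: 63 = 63; Z: 28 + 1 = 29.
Z = 29 is copper, so the daughter is ^63_29 Cu.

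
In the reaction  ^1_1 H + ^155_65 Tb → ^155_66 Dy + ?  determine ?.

neutron

Conserve mass number: 1 + 155 = 155 + A, so A = 1.
Conserve atomic number: 1 + 65 = 66 + Z, so Z = 0.
A = 1 and Z = 0 is ^1_0 n — a neutron.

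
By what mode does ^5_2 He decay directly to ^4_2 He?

neutron emission

ΔA = 4 − 5 = -1; ΔZ = 2 − 2 = +0.
A drops by 1 with Z unchanged — a neutron was emitted.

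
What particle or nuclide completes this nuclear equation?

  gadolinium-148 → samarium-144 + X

Conserve mass number: 148 = 144 + A, so A = 4.
Conserve atomic number: 64 = 62 + Z, so Z = 2.
A = 4 and Z = 2 is helium-4 — an alpha particle.

alpha particle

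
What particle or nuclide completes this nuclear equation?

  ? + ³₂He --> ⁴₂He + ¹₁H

deuteron

Conserve mass number: A + 3 = 4 + 1, so A = 2.
Conserve atomic number: Z + 2 = 2 + 1, so Z = 1.
A = 2 and Z = 1 is ²₁H — a deuteron.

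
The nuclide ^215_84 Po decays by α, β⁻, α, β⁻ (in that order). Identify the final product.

Pb-207

Start: (A, Z) = (215, 84).
After α: (211, 82).
After β⁻: (211, 83).
After α: (207, 81).
After β⁻: (207, 82).
Z = 82 is lead.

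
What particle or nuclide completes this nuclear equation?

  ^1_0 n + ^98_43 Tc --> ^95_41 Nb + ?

Conserve mass number: 1 + 98 = 95 + A, so A = 4.
Conserve atomic number: 0 + 43 = 41 + Z, so Z = 2.
A = 4 and Z = 2 is ^4_2 He — an alpha particle.

alpha particle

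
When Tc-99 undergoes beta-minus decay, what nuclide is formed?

Beta-minus decay: mass number changes by +0, atomic number by +1.
A: 99 = 99; Z: 43 + 1 = 44.
Z = 44 is ruthenium, so the daughter is Ru-99.

Ru-99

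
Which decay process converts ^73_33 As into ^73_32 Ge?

beta-plus decay or electron capture

ΔA = 73 − 73 = 0; ΔZ = 32 − 33 = -1.
A is unchanged and Z drops by 1 — a proton has become a neutron (β⁺ emission or electron capture).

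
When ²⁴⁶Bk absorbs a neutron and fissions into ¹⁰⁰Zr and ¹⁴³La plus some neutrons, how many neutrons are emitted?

4

Conserve mass number: 247 = 100 + 143 + k, so k = 247 − 243 = 4.
Check atomic number: 97 = 40 + 57 + 0 = 97. ✓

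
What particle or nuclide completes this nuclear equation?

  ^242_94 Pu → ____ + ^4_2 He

U-238

Conserve mass number: 242 = A + 4, so A = 238.
Conserve atomic number: 94 = Z + 2, so Z = 92.
Z = 92 is uranium, so the species is ^238_92 U.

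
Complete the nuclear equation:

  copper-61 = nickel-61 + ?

positron

Conserve mass number: 61 = 61 + A, so A = 0.
Conserve atomic number: 29 = 28 + Z, so Z = 1.
A = 0 and Z = 1 is e⁺ — a positron.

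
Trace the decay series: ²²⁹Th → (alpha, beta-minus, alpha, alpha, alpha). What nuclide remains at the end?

Bi-213

Start: (A, Z) = (229, 90).
After α: (225, 88).
After β⁻: (225, 89).
After α: (221, 87).
After α: (217, 85).
After α: (213, 83).
Z = 83 is bismuth.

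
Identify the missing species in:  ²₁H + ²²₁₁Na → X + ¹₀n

Mg-23

Conserve mass number: 2 + 22 = A + 1, so A = 23.
Conserve atomic number: 1 + 11 = Z + 0, so Z = 12.
Z = 12 is magnesium, so the species is ²³₁₂Mg.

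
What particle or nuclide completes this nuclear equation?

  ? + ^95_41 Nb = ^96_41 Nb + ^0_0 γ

neutron

Conserve mass number: A + 95 = 96 + 0, so A = 1.
Conserve atomic number: Z + 41 = 41 + 0, so Z = 0.
A = 1 and Z = 0 is ^1_0 n — a neutron.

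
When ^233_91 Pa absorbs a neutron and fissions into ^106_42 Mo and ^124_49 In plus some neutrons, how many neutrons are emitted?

4

Conserve mass number: 234 = 106 + 124 + k, so k = 234 − 230 = 4.
Check atomic number: 91 = 42 + 49 + 0 = 91. ✓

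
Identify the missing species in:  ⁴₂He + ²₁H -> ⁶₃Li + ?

Conserve mass number: 4 + 2 = 6 + A, so A = 0.
Conserve atomic number: 2 + 1 = 3 + Z, so Z = 0.
A = 0 and Z = 0 is ⁰₀γ — a gamma ray.

gamma ray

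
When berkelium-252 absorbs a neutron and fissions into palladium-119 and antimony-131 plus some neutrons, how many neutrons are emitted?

3

Conserve mass number: 253 = 119 + 131 + k, so k = 253 − 250 = 3.
Check atomic number: 97 = 46 + 51 + 0 = 97. ✓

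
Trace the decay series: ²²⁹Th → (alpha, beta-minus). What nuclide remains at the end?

Ac-225

Start: (A, Z) = (229, 90).
After α: (225, 88).
After β⁻: (225, 89).
Z = 89 is actinium.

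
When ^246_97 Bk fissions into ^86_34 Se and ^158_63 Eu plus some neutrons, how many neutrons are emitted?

2

Conserve mass number: 246 = 86 + 158 + k, so k = 246 − 244 = 2.
Check atomic number: 97 = 34 + 63 + 0 = 97. ✓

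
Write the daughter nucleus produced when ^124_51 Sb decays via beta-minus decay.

Te-124

Beta-minus decay: mass number changes by +0, atomic number by +1.
A: 124 = 124; Z: 51 + 1 = 52.
Z = 52 is tellurium, so the daughter is ^124_52 Te.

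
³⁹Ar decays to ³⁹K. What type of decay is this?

beta-minus decay

ΔA = 39 − 39 = 0; ΔZ = 19 − 18 = +1.
A is unchanged and Z rises by 1 — a neutron has become a proton (β⁻ decay).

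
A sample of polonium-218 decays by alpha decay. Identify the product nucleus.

Pb-214

Alpha decay: mass number changes by -4, atomic number by -2.
A: 218 − 4 = 214; Z: 84 − 2 = 82.
Z = 82 is lead, so the daughter is lead-214.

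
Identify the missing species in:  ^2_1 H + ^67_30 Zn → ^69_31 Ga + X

gamma ray

Conserve mass number: 2 + 67 = 69 + A, so A = 0.
Conserve atomic number: 1 + 30 = 31 + Z, so Z = 0.
A = 0 and Z = 0 is ^0_0 γ — a gamma ray.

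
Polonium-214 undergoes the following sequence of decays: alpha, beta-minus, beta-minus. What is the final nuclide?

Start: (A, Z) = (214, 84).
After α: (210, 82).
After β⁻: (210, 83).
After β⁻: (210, 84).
Z = 84 is polonium.

Po-210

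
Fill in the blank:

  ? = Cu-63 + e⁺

Conserve mass number: A = 63 + 0, so A = 63.
Conserve atomic number: Z = 29 + 1, so Z = 30.
Z = 30 is zinc, so the species is Zn-63.

Zn-63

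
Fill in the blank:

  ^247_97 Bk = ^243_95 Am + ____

alpha particle

Conserve mass number: 247 = 243 + A, so A = 4.
Conserve atomic number: 97 = 95 + Z, so Z = 2.
A = 4 and Z = 2 is ^4_2 He — an alpha particle.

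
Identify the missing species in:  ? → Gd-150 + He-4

Dy-154

Conserve mass number: A = 150 + 4, so A = 154.
Conserve atomic number: Z = 64 + 2, so Z = 66.
Z = 66 is dysprosium, so the species is Dy-154.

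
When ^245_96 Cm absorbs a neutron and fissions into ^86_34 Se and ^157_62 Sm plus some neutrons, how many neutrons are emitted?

3

Conserve mass number: 246 = 86 + 157 + k, so k = 246 − 243 = 3.
Check atomic number: 96 = 34 + 62 + 0 = 96. ✓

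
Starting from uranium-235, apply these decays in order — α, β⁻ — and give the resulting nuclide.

Start: (A, Z) = (235, 92).
After α: (231, 90).
After β⁻: (231, 91).
Z = 91 is protactinium.

Pa-231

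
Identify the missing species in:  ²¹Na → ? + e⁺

Conserve mass number: 21 = A + 0, so A = 21.
Conserve atomic number: 11 = Z + 1, so Z = 10.
Z = 10 is neon, so the species is ²¹Ne.

Ne-21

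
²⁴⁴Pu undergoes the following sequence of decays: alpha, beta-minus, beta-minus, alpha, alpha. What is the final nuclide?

Start: (A, Z) = (244, 94).
After α: (240, 92).
After β⁻: (240, 93).
After β⁻: (240, 94).
After α: (236, 92).
After α: (232, 90).
Z = 90 is thorium.

Th-232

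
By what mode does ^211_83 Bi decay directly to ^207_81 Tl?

ΔA = 207 − 211 = -4; ΔZ = 81 − 83 = -2.
A drops by 4 and Z drops by 2 — the signature of alpha emission.

alpha decay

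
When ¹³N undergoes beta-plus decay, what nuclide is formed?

Beta-plus decay: mass number changes by +0, atomic number by -1.
A: 13 = 13; Z: 7 − 1 = 6.
Z = 6 is carbon, so the daughter is ¹³C.

C-13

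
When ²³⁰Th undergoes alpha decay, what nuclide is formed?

Alpha decay: mass number changes by -4, atomic number by -2.
A: 230 − 4 = 226; Z: 90 − 2 = 88.
Z = 88 is radium, so the daughter is ²²⁶Ra.

Ra-226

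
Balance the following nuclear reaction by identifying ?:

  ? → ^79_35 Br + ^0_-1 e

Conserve mass number: A = 79 + 0, so A = 79.
Conserve atomic number: Z = 35 − 1, so Z = 34.
Z = 34 is selenium, so the species is ^79_34 Se.

Se-79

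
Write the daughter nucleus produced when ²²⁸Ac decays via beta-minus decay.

Beta-minus decay: mass number changes by +0, atomic number by +1.
A: 228 = 228; Z: 89 + 1 = 90.
Z = 90 is thorium, so the daughter is ²²⁸Th.

Th-228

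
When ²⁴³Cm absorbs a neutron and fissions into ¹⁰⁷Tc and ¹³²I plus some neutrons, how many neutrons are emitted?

Conserve mass number: 244 = 107 + 132 + k, so k = 244 − 239 = 5.
Check atomic number: 96 = 43 + 53 + 0 = 96. ✓

5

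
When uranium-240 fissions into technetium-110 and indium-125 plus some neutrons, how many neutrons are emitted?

5

Conserve mass number: 240 = 110 + 125 + k, so k = 240 − 235 = 5.
Check atomic number: 92 = 43 + 49 + 0 = 92. ✓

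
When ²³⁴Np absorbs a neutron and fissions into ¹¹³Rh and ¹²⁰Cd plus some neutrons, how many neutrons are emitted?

Conserve mass number: 235 = 113 + 120 + k, so k = 235 − 233 = 2.
Check atomic number: 93 = 45 + 48 + 0 = 93. ✓

2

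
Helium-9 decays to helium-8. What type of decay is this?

neutron emission

ΔA = 8 − 9 = -1; ΔZ = 2 − 2 = +0.
A drops by 1 with Z unchanged — a neutron was emitted.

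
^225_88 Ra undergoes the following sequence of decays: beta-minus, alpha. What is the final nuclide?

Fr-221

Start: (A, Z) = (225, 88).
After β⁻: (225, 89).
After α: (221, 87).
Z = 87 is francium.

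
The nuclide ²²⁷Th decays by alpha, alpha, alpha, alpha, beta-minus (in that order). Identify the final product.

Bi-211

Start: (A, Z) = (227, 90).
After α: (223, 88).
After α: (219, 86).
After α: (215, 84).
After α: (211, 82).
After β⁻: (211, 83).
Z = 83 is bismuth.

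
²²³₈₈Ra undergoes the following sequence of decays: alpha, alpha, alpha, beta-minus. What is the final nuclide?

Bi-211

Start: (A, Z) = (223, 88).
After α: (219, 86).
After α: (215, 84).
After α: (211, 82).
After β⁻: (211, 83).
Z = 83 is bismuth.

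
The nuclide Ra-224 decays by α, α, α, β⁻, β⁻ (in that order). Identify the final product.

Po-212

Start: (A, Z) = (224, 88).
After α: (220, 86).
After α: (216, 84).
After α: (212, 82).
After β⁻: (212, 83).
After β⁻: (212, 84).
Z = 84 is polonium.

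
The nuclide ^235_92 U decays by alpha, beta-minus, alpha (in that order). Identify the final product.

Start: (A, Z) = (235, 92).
After α: (231, 90).
After β⁻: (231, 91).
After α: (227, 89).
Z = 89 is actinium.

Ac-227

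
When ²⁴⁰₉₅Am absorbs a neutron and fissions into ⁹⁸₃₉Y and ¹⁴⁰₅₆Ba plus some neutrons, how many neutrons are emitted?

3

Conserve mass number: 241 = 98 + 140 + k, so k = 241 − 238 = 3.
Check atomic number: 95 = 39 + 56 + 0 = 95. ✓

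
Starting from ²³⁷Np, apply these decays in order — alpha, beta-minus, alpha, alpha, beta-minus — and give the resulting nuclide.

Start: (A, Z) = (237, 93).
After α: (233, 91).
After β⁻: (233, 92).
After α: (229, 90).
After α: (225, 88).
After β⁻: (225, 89).
Z = 89 is actinium.

Ac-225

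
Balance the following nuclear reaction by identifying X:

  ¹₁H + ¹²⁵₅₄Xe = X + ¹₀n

Cs-125

Conserve mass number: 1 + 125 = A + 1, so A = 125.
Conserve atomic number: 1 + 54 = Z + 0, so Z = 55.
Z = 55 is caesium, so the species is ¹²⁵₅₅Cs.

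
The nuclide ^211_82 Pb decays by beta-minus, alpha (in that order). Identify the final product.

Tl-207

Start: (A, Z) = (211, 82).
After β⁻: (211, 83).
After α: (207, 81).
Z = 81 is thallium.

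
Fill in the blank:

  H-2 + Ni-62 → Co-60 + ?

alpha particle

Conserve mass number: 2 + 62 = 60 + A, so A = 4.
Conserve atomic number: 1 + 28 = 27 + Z, so Z = 2.
A = 4 and Z = 2 is He-4 — an alpha particle.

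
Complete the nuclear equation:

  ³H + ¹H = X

Conserve mass number: 3 + 1 = A, so A = 4.
Conserve atomic number: 1 + 1 = Z, so Z = 2.
A = 4 and Z = 2 is ⁴He — an alpha particle.

He-4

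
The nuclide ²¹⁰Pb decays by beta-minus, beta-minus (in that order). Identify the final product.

Po-210

Start: (A, Z) = (210, 82).
After β⁻: (210, 83).
After β⁻: (210, 84).
Z = 84 is polonium.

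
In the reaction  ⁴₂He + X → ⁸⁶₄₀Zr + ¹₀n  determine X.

Conserve mass number: 4 + A = 86 + 1, so A = 83.
Conserve atomic number: 2 + Z = 40 + 0, so Z = 38.
Z = 38 is strontium, so the species is ⁸³₃₈Sr.

Sr-83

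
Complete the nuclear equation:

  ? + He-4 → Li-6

deuteron

Conserve mass number: A + 4 = 6, so A = 2.
Conserve atomic number: Z + 2 = 3, so Z = 1.
A = 2 and Z = 1 is H-2 — a deuteron.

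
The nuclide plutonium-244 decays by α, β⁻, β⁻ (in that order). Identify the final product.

Start: (A, Z) = (244, 94).
After α: (240, 92).
After β⁻: (240, 93).
After β⁻: (240, 94).
Z = 94 is plutonium.

Pu-240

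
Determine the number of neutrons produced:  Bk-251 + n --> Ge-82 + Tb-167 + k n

Conserve mass number: 252 = 82 + 167 + k, so k = 252 − 249 = 3.
Check atomic number: 97 = 32 + 65 + 0 = 97. ✓

3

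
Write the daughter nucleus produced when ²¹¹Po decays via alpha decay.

Pb-207

Alpha decay: mass number changes by -4, atomic number by -2.
A: 211 − 4 = 207; Z: 84 − 2 = 82.
Z = 82 is lead, so the daughter is ²⁰⁷Pb.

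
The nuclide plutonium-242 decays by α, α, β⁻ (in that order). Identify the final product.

Start: (A, Z) = (242, 94).
After α: (238, 92).
After α: (234, 90).
After β⁻: (234, 91).
Z = 91 is protactinium.

Pa-234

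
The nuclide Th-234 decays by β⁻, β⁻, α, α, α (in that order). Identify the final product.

Start: (A, Z) = (234, 90).
After β⁻: (234, 91).
After β⁻: (234, 92).
After α: (230, 90).
After α: (226, 88).
After α: (222, 86).
Z = 86 is radon.

Rn-222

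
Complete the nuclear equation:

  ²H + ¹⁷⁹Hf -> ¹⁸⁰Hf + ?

proton

Conserve mass number: 2 + 179 = 180 + A, so A = 1.
Conserve atomic number: 1 + 72 = 72 + Z, so Z = 1.
A = 1 and Z = 1 is ¹H — a proton.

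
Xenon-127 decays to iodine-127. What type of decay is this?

ΔA = 127 − 127 = 0; ΔZ = 53 − 54 = -1.
A is unchanged and Z drops by 1 — a proton has become a neutron (β⁺ emission or electron capture).

beta-plus decay or electron capture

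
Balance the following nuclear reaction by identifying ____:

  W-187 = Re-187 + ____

beta-minus particle

Conserve mass number: 187 = 187 + A, so A = 0.
Conserve atomic number: 74 = 75 + Z, so Z = -1.
A = 0 and Z = -1 is e⁻ — a beta-minus particle.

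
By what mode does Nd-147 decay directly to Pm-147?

ΔA = 147 − 147 = 0; ΔZ = 61 − 60 = +1.
A is unchanged and Z rises by 1 — a neutron has become a proton (β⁻ decay).

beta-minus decay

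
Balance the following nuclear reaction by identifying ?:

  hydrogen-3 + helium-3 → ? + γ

Conserve mass number: 3 + 3 = A + 0, so A = 6.
Conserve atomic number: 1 + 2 = Z + 0, so Z = 3.
Z = 3 is lithium, so the species is lithium-6.

Li-6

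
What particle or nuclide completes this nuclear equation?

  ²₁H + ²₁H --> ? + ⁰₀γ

He-4

Conserve mass number: 2 + 2 = A + 0, so A = 4.
Conserve atomic number: 1 + 1 = Z + 0, so Z = 2.
A = 4 and Z = 2 is ⁴₂He — an alpha particle.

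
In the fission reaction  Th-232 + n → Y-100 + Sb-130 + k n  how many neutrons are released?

3

Conserve mass number: 233 = 100 + 130 + k, so k = 233 − 230 = 3.
Check atomic number: 90 = 39 + 51 + 0 = 90. ✓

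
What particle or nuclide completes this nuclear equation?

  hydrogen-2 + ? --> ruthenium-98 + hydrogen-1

Conserve mass number: 2 + A = 98 + 1, so A = 97.
Conserve atomic number: 1 + Z = 44 + 1, so Z = 44.
Z = 44 is ruthenium, so the species is ruthenium-97.

Ru-97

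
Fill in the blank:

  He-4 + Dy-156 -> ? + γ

Conserve mass number: 4 + 156 = A + 0, so A = 160.
Conserve atomic number: 2 + 66 = Z + 0, so Z = 68.
Z = 68 is erbium, so the species is Er-160.

Er-160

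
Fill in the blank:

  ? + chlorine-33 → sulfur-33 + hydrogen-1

neutron

Conserve mass number: A + 33 = 33 + 1, so A = 1.
Conserve atomic number: Z + 17 = 16 + 1, so Z = 0.
A = 1 and Z = 0 is neutron — a neutron.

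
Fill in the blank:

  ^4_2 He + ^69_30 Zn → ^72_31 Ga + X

proton

Conserve mass number: 4 + 69 = 72 + A, so A = 1.
Conserve atomic number: 2 + 30 = 31 + Z, so Z = 1.
A = 1 and Z = 1 is ^1_1 H — a proton.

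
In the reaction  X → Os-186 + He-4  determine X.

Pt-190

Conserve mass number: A = 186 + 4, so A = 190.
Conserve atomic number: Z = 76 + 2, so Z = 78.
Z = 78 is platinum, so the species is Pt-190.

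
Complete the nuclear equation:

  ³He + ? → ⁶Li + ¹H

alpha particle

Conserve mass number: 3 + A = 6 + 1, so A = 4.
Conserve atomic number: 2 + Z = 3 + 1, so Z = 2.
A = 4 and Z = 2 is ⁴He — an alpha particle.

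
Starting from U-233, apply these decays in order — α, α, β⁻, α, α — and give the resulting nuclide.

Start: (A, Z) = (233, 92).
After α: (229, 90).
After α: (225, 88).
After β⁻: (225, 89).
After α: (221, 87).
After α: (217, 85).
Z = 85 is astatine.

At-217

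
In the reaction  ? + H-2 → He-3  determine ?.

Conserve mass number: A + 2 = 3, so A = 1.
Conserve atomic number: Z + 1 = 2, so Z = 1.
A = 1 and Z = 1 is H-1 — a proton.

proton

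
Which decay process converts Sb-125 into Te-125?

beta-minus decay

ΔA = 125 − 125 = 0; ΔZ = 52 − 51 = +1.
A is unchanged and Z rises by 1 — a neutron has become a proton (β⁻ decay).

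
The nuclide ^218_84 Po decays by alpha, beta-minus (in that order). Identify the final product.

Bi-214

Start: (A, Z) = (218, 84).
After α: (214, 82).
After β⁻: (214, 83).
Z = 83 is bismuth.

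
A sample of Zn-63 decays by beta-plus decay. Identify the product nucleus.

Beta-plus decay: mass number changes by +0, atomic number by -1.
A: 63 = 63; Z: 30 − 1 = 29.
Z = 29 is copper, so the daughter is Cu-63.

Cu-63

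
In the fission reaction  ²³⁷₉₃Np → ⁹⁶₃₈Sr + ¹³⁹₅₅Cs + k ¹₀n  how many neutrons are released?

2

Conserve mass number: 237 = 96 + 139 + k, so k = 237 − 235 = 2.
Check atomic number: 93 = 38 + 55 + 0 = 93. ✓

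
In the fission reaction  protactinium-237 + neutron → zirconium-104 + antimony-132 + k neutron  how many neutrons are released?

Conserve mass number: 238 = 104 + 132 + k, so k = 238 − 236 = 2.
Check atomic number: 91 = 40 + 51 + 0 = 91. ✓

2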